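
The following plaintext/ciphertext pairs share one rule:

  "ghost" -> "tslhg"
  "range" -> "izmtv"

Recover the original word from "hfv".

sue

Each pair mirrors across the alphabet (g↔t, h↔s, o↔l): positions sum to 25. This is the alphabet-reversal cipher (Atbash): a becomes z, b becomes y, etc.
Undoing it on hfv: h↔s, f↔u, v↔e.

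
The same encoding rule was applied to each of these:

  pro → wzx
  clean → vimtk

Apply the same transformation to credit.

Two steps: reverse the string, then apply a Caesar shift of +8.
Applying it to credit: reverse → tiderc; then shift: t+8=b, i+8=q, d+8=l, e+8=m, r+8=z, c+8=k.

bqlmzk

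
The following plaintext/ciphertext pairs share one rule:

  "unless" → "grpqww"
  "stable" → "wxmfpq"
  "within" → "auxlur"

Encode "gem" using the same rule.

kqq

Vowels shift forward by 12 and consonants shift forward by 4.
For gem: g(cons)+4=k, e(vowel)+12=q, m(cons)+4=q.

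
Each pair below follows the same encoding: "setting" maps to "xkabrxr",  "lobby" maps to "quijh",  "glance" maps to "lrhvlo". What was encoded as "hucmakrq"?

In setting: s→x is +5, e→k is +6, t→a is +7, t→b is +8 — the shift increases by 1 each position. Letter i (0-indexed) is shifted by i+5, so successive shifts are 5, 6, 7, ….
Reversing it on hucmakrq: h−5=c, u−6=o, c−7=v, m−8=e, a−9=r, k−10=a, r−11=g, q−12=e.

coverage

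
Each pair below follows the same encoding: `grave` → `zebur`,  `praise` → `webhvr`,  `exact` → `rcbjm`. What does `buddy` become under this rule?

Each letter's alphabet position (a=0..z=25) is mapped through 17·x+1 mod 26 — an affine cipher.
Applying it to buddy: b(1)→17·1+1≡18=s; u(20)→17·20+1≡3=d; d(3)→17·3+1≡0=a; d(3)→17·3+1≡0=a; y(24)→17·24+1≡19=t (all mod 26).

sdaat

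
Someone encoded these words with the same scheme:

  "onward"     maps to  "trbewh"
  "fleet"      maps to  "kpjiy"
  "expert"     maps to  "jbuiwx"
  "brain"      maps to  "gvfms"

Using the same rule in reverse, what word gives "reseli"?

manage

Shifts by position in onward: pos 0: o→t (+5), pos 1: n→r (+4), pos 2: w→b (+5), pos 3: a→e (+4) — repeating every 2. A repeating key of period 2 is used — shifts +5, +4 over and over.
Undoing it on reseli: r−5=m, e−4=a, s−5=n, e−4=a, l−5=g, i−4=e.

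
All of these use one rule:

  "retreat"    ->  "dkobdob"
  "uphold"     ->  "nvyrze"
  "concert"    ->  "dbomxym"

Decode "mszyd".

topic

The output letters match the input read backwards, each shifted +10: retreat reversed is taerter. Read the word backwards and shift each letter +10.
Reversing it on mszyd: shift back: m−10=c, s−10=i, z−10=p, y−10=o, d−10=t → cipot; then reverse → topic.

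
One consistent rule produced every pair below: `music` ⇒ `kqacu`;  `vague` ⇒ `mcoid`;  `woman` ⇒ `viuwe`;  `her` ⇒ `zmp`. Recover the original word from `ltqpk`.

child

Read the word backwards and shift each letter +8.
Reversing it on ltqpk: shift back: l−8=d, t−8=l, q−8=i, p−8=h, k−8=c → dlihc; then reverse → child.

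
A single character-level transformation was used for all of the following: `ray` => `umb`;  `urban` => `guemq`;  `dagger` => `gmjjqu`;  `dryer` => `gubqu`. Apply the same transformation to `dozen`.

The rule splits by letter class: vowels +12, consonants +3.
On dozen: d(cons)+3=g, o(vowel)+12=a, z(cons)+3=c, e(vowel)+12=q, n(cons)+3=q.

gacqq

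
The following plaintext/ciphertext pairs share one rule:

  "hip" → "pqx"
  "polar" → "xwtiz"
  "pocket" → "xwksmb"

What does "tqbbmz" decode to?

litter

Compare letters: h→p is +8, i→q is +8, p→x is +8 — a constant shift. It's a constant shift of +8 (ROT8).
Decoding tqbbmz: t−8=l, q−8=i, b−8=t, b−8=t, m−8=e, z−8=r.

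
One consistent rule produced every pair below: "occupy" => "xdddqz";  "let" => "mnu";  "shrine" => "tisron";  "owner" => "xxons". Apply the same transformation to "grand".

The rule splits by letter class: vowels +9, consonants +1.
For grand: g(cons)+1=h, r(cons)+1=s, a(vowel)+9=j, n(cons)+1=o, d(cons)+1=e.

hsjoe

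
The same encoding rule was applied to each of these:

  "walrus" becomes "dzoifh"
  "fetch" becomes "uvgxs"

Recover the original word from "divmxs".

Each letter is replaced by its mirror in the alphabet: a↔z, b↔y, c↔x, and so on (the Atbash cipher).
Decoding divmxs: d↔w, i↔r, v↔e, m↔n, x↔c, s↔h.

wrench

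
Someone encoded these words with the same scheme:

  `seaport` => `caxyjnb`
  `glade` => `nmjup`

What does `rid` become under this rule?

mra

Read the word backwards and shift each letter +9.
Applying it to rid: reverse → dir; then shift: d+9=m, i+9=r, r+9=a.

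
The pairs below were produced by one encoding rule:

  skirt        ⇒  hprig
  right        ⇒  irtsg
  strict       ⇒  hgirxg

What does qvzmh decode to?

Each pair mirrors across the alphabet (s↔h, k↔p, i↔r): positions sum to 25. Letters are reflected about the middle of the alphabet (position → 25−position): Atbash.
Decoding qvzmh: q↔j, v↔e, z↔a, m↔n, h↔s.

jeans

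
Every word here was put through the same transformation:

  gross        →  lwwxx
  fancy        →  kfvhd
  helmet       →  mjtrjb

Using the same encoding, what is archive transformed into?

A repeating key of period 3 is used — shifts +5, +5, +8 over and over.
On archive: a+5=f, r+5=w, c+8=k, h+5=m, i+5=n, v+8=d, e+5=j.

fwkmndj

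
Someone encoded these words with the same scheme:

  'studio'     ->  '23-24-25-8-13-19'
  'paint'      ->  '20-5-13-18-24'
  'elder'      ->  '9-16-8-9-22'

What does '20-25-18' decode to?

s is letter #19 and maps to 23: an offset of 4. Letters become their 1-based position plus 4 (so a→5, b→6, …).
Reversing it on 20-25-18: 20→(20−4)÷1=16=p, 25→(25−4)÷1=21=u, 18→(18−4)÷1=14=n.

pun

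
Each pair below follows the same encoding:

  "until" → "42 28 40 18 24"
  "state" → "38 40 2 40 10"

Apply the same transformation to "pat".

u(#21)→42 and n(#14)→28: differences scale by 2, so n = 2·pos + 0. Each letter becomes 2×(its alphabet position, a=1..z=26).
For pat: p=16→32, a=1→2, t=20→40.

32 2 40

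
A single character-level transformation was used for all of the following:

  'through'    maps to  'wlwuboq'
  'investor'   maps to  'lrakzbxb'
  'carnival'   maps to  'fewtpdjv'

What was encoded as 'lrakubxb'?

The shift increases by 1 at each position, starting from +3: 3, 4, 5, ….
Undoing it on lrakubxb: l−3=i, r−4=n, a−5=v, k−6=e, u−7=n, b−8=t, x−9=o, b−10=r.

inventor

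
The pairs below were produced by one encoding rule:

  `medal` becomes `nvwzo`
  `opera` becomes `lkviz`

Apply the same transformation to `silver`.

This is the alphabet-reversal cipher (Atbash): a becomes z, b becomes y, etc.
On silver: s↔h, i↔r, l↔o, v↔e, e↔v, r↔i.

hroevi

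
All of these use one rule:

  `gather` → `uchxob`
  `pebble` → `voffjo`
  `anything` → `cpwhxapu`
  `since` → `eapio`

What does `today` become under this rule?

hslcw

g(6)→u(20) and a(0)→c(2) fit y≡3x+2 (mod 26); the inverse of 3 mod 26 is 9. Each letter's alphabet position (a=0..z=25) is mapped through 3·x+2 mod 26 — an affine cipher.
On today: t(19)→3·19+2≡7=h; o(14)→3·14+2≡18=s; d(3)→3·3+2≡11=l; a(0)→3·0+2≡2=c; y(24)→3·24+2≡22=w (all mod 26).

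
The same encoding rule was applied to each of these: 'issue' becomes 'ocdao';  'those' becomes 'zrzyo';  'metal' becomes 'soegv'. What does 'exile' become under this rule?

khtro

Shifts by position in issue: pos 0: i→o (+6), pos 1: s→c (+10), pos 2: s→d (+11), pos 3: u→a (+6), pos 4: e→o (+10) — repeating every 3. A repeating key of period 3 is used — shifts +6, +10, +11 over and over.
For exile: e+6=k, x+10=h, i+11=t, l+6=r, e+10=o.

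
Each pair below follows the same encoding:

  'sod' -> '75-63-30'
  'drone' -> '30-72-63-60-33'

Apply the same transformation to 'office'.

s(#19)→75 and o(#15)→63: differences scale by 3, so n = 3·pos + 18. The formula is n = 3×(alphabet index, a=1) + 18.
For office: o=15→63, f=6→36, f=6→36, i=9→45, c=3→27, e=5→33.

63-36-36-45-27-33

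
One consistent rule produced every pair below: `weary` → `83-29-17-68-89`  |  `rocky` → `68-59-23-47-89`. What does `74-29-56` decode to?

ten

w(#23)→83 and e(#5)→29: differences scale by 3, so n = 3·pos + 14. With a=1..z=26, the number is 3·pos + 14.
Reversing it on 74-29-56: 74→(74−14)÷3=20=t, 29→(29−14)÷3=5=e, 56→(56−14)÷3=14=n.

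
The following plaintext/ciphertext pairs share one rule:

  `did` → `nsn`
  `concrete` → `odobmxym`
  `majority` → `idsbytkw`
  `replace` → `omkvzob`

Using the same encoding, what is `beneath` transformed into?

rdkoxol

Two steps: reverse the string, then apply a Caesar shift of +10.
For beneath: reverse → htaeneb; then shift: h+10=r, t+10=d, a+10=k, e+10=o, n+10=x, e+10=o, b+10=l.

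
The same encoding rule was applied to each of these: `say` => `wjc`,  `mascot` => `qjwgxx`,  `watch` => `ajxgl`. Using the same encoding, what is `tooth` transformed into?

xxxxl

The shift depends on letter class: consonant s→w is +4, but vowel a→j is +9. Vowels shift forward by 9 and consonants shift forward by 4.
Applying it to tooth: t(cons)+4=x, o(vowel)+9=x, o(vowel)+9=x, t(cons)+4=x, h(cons)+4=l.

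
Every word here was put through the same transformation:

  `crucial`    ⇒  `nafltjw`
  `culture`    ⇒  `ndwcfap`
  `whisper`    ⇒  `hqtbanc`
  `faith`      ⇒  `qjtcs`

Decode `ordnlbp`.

Shifts by position in crucial: pos 0: c→n (+11), pos 1: r→a (+9), pos 2: u→f (+11), pos 3: c→l (+9) — repeating every 2. It's a Vigenère-style cipher with numeric key [11,9]: position i shifts by key[i mod 2].
Reversing it on ordnlbp: o−11=d, r−9=i, d−11=s, n−9=e, l−11=a, b−9=s, p−11=e.

disease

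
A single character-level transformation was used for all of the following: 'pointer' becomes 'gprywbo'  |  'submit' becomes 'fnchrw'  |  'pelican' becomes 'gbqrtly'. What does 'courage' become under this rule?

tpnoljb

p(15)→g(6) and o(14)→p(15) fit y≡17x+11 (mod 26); the inverse of 17 mod 26 is 23. Each letter's alphabet position (a=0..z=25) is mapped through 17·x+11 mod 26 — an affine cipher.
On courage: c(2)→17·2+11≡19=t; o(14)→17·14+11≡15=p; u(20)→17·20+11≡13=n; r(17)→17·17+11≡14=o; a(0)→17·0+11≡11=l; g(6)→17·6+11≡9=j; e(4)→17·4+11≡1=b (all mod 26).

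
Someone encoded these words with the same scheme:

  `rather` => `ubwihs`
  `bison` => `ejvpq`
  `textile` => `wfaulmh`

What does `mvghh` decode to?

judge

Shifts by position in rather: pos 0: r→u (+3), pos 1: a→b (+1), pos 2: t→w (+3), pos 3: h→i (+1) — repeating every 2. A repeating key of period 2 is used — shifts +3, +1 over and over.
Decoding mvghh: m−3=j, v−1=u, g−3=d, h−1=g, h−3=e.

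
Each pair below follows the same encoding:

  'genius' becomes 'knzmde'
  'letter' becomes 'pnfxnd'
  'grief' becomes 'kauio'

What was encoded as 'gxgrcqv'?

Shifts by position in genius: pos 0: g→k (+4), pos 1: e→n (+9), pos 2: n→z (+12), pos 3: i→m (+4), pos 4: u→d (+9), pos 5: s→e (+12) — repeating every 3. A repeating key of period 3 is used — shifts +4, +9, +12 over and over.
Decoding gxgrcqv: g−4=c, x−9=o, g−12=u, r−4=n, c−9=t, q−12=e, v−4=r.

counter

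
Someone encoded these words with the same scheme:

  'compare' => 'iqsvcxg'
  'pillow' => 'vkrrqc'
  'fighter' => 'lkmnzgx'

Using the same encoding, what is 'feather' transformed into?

lgczngx

The shift depends on letter class: consonant c→i is +6, but vowel o→q is +2. The rule splits by letter class: vowels +2, consonants +6.
On feather: f(cons)+6=l, e(vowel)+2=g, a(vowel)+2=c, t(cons)+6=z, h(cons)+6=n, e(vowel)+2=g, r(cons)+6=x.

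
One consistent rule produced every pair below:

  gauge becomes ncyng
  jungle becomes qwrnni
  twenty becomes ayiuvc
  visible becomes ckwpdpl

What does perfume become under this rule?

wgvmwql

Shifts by position in gauge: pos 0: g→n (+7), pos 1: a→c (+2), pos 2: u→y (+4), pos 3: g→n (+7), pos 4: e→g (+2) — repeating every 3. A repeating key of period 3 is used — shifts +7, +2, +4 over and over.
On perfume: p+7=w, e+2=g, r+4=v, f+7=m, u+2=w, m+4=q, e+7=l.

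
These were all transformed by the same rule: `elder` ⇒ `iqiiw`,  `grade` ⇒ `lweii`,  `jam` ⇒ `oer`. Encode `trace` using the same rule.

ywehi

The shift depends on letter class: consonant l→q is +5, but vowel e→i is +4. Two shifts are in play — +4 for a/e/i/o/u, +5 for every other letter.
For trace: t(cons)+5=y, r(cons)+5=w, a(vowel)+4=e, c(cons)+5=h, e(vowel)+4=i.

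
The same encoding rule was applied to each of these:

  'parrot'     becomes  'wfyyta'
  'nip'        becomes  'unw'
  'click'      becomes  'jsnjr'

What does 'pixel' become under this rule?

wnejs

The shift depends on letter class: consonant p→w is +7, but vowel a→f is +5. Vowels shift forward by 5 and consonants shift forward by 7.
Applying it to pixel: p(cons)+7=w, i(vowel)+5=n, x(cons)+7=e, e(vowel)+5=j, l(cons)+7=s.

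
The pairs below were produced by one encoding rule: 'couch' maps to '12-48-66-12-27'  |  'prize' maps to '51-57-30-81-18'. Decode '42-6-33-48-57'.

major

c(#3)→12 and o(#15)→48: differences scale by 3, so n = 3·pos + 3. The formula is n = 3×(alphabet index, a=1) + 3.
Undoing it on 42-6-33-48-57: 42→(42−3)÷3=13=m, 6→(6−3)÷3=1=a, 33→(33−3)÷3=10=j, 48→(48−3)÷3=15=o, 57→(57−3)÷3=18=r.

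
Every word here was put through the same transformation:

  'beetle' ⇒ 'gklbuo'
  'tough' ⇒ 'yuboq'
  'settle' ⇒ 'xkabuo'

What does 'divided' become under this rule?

iocqmoo

Each letter shifts forward by (position + 5), i.e. 5, 6, 7, … — the shift grows by one for each successive letter.
For divided: d+5=i, i+6=o, v+7=c, i+8=q, d+9=m, e+10=o, d+11=o.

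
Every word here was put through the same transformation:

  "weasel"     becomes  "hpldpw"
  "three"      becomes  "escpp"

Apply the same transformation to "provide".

aczgtop

Compare letters: w→h is +11, e→p is +11, a→l is +11 — a constant shift. This is a Caesar cipher with shift 11.
For provide: p+11=a, r+11=c, o+11=z, v+11=g, i+11=t, d+11=o, e+11=p.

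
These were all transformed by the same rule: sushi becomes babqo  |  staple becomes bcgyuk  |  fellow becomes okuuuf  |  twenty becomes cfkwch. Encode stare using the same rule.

bcgak

The shift depends on letter class: consonant s→b is +9, but vowel u→a is +6. Two shifts are in play — +6 for a/e/i/o/u, +9 for every other letter.
Applying it to stare: s(cons)+9=b, t(cons)+9=c, a(vowel)+6=g, r(cons)+9=a, e(vowel)+6=k.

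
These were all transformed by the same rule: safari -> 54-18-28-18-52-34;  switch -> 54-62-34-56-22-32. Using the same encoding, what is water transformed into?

62-18-56-26-52

s(#19)→54 and a(#1)→18: differences scale by 2, so n = 2·pos + 16. The formula is n = 2×(alphabet index, a=1) + 16.
For water: w=23→62, a=1→18, t=20→56, e=5→26, r=18→52.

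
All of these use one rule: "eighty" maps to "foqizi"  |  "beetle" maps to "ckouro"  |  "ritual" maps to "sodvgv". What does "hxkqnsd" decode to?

graphic

Shifts by position in eighty: pos 0: e→f (+1), pos 1: i→o (+6), pos 2: g→q (+10), pos 3: h→i (+1), pos 4: t→z (+6), pos 5: y→i (+10) — repeating every 3. It's a Vigenère-style cipher with numeric key [1,6,10]: position i shifts by key[i mod 3].
Decoding hxkqnsd: h−1=g, x−6=r, k−10=a, q−1=p, n−6=h, s−10=i, d−1=c.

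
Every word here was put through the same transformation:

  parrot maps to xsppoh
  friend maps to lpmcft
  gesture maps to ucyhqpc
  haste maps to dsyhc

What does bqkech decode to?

bucket

Each letter's alphabet position (a=0..z=25) is mapped through 9·x+18 mod 26 — an affine cipher.
Reversing it on bqkech: b(1)→3·(1−18)≡1=b; q(16)→3·(16−18)≡20=u; k(10)→3·(10−18)≡2=c; e(4)→3·(4−18)≡10=k; c(2)→3·(2−18)≡4=e; h(7)→3·(7−18)≡19=t (all mod 26).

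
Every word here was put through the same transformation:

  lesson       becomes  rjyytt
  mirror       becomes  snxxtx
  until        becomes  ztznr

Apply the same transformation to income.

The shift depends on letter class: consonant l→r is +6, but vowel e→j is +5. Vowels shift forward by 5 and consonants shift forward by 6.
For income: i(vowel)+5=n, n(cons)+6=t, c(cons)+6=i, o(vowel)+5=t, m(cons)+6=s, e(vowel)+5=j.

ntitsj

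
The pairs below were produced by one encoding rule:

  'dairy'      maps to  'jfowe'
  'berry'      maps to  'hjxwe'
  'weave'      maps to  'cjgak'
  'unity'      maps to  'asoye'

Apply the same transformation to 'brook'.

hwutq

Shifts by position in dairy: pos 0: d→j (+6), pos 1: a→f (+5), pos 2: i→o (+6), pos 3: r→w (+5) — repeating every 2. The shifts repeat in a cycle of length 2: positions 0,1,… shift by +6, +5, then the pattern repeats.
For brook: b+6=h, r+5=w, o+6=u, o+5=t, k+6=q.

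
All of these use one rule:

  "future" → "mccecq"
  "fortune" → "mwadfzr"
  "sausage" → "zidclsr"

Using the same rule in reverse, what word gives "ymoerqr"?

refugee

In future: f→m is +7, u→c is +8, t→c is +9, u→e is +10 — the shift increases by 1 each position. Letter i (0-indexed) is shifted by i+7, so successive shifts are 7, 8, 9, ….
Decoding ymoerqr: y−7=r, m−8=e, o−9=f, e−10=u, r−11=g, q−12=e, r−13=e.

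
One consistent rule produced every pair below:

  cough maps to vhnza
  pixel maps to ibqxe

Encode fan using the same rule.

Compare letters: c→v is +19, o→h is +19, u→n is +19 — a constant shift. Each letter is shifted forward by 19 in the alphabet (a Caesar shift of +19).
For fan: f+19=y, a+19=t, n+19=g.

ytg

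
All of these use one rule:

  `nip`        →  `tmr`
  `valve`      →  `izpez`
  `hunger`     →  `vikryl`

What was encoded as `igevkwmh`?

Two steps: reverse the string, then apply a Caesar shift of +4.
Reversing it on igevkwmh: shift back: i−4=e, g−4=c, e−4=a, v−4=r, k−4=g, w−4=s, m−4=i, h−4=d → ecargsid; then reverse → disgrace.

disgrace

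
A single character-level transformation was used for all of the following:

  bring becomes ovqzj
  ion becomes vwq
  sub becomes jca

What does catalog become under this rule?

The output letters match the input read backwards, each shifted +8: bring reversed is gnirb. Read the word backwards and shift each letter +8.
For catalog: reverse → golatac; then shift: g+8=o, o+8=w, l+8=t, a+8=i, t+8=b, a+8=i, c+8=k.

owtibik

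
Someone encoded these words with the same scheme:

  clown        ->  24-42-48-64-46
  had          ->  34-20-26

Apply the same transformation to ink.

Each letter becomes 2×(its alphabet position, a=1..z=26) + 18.
For ink: i=9→36, n=14→46, k=11→40.

36-46-40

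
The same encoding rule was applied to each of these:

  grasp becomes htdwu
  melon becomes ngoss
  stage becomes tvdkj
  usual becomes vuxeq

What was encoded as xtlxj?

write

In grasp: g→h is +1, r→t is +2, a→d is +3, s→w is +4 — the shift increases by 1 each position. Each letter shifts forward by (position + 1), i.e. 1, 2, 3, … — the shift grows by one for each successive letter.
Reversing it on xtlxj: x−1=w, t−2=r, l−3=i, x−4=t, j−5=e.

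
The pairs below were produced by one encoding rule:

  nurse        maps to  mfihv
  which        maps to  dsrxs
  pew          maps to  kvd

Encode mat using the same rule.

nzg

Each pair mirrors across the alphabet (n↔m, u↔f, r↔i): positions sum to 25. This is the alphabet-reversal cipher (Atbash): a becomes z, b becomes y, etc.
For mat: m↔n, a↔z, t↔g.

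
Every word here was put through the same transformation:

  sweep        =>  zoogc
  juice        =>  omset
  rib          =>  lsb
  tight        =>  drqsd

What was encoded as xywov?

The output letters match the input read backwards, each shifted +10: sweep reversed is peews. The word is reversed, then every letter is shifted forward by 10.
Decoding xywov: shift back: x−10=n, y−10=o, w−10=m, o−10=e, v−10=l → nomel; then reverse → lemon.

lemon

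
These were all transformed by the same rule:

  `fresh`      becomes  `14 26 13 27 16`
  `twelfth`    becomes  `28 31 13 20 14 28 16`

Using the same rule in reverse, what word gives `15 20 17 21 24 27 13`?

glimpse

f is letter #6 and maps to 14: an offset of 8. Letters become their 1-based position plus 8 (so a→9, b→10, …).
Reversing it on 15 20 17 21 24 27 13: 15→(15−8)÷1=7=g, 20→(20−8)÷1=12=l, 17→(17−8)÷1=9=i, 21→(21−8)÷1=13=m, 24→(24−8)÷1=16=p, 27→(27−8)÷1=19=s, 13→(13−8)÷1=5=e.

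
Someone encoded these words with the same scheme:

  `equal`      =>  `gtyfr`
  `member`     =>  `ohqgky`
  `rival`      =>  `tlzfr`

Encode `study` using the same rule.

uwyie

In equal: e→g is +2, q→t is +3, u→y is +4, a→f is +5 — the shift increases by 1 each position. Letter i (0-indexed) is shifted by i+2, so successive shifts are 2, 3, 4, ….
On study: s+2=u, t+3=w, u+4=y, d+5=i, y+6=e.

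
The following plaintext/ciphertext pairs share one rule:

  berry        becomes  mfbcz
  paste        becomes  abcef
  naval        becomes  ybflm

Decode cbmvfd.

racket

A repeating key of period 3 is used — shifts +11, +1, +10 over and over.
Undoing it on cbmvfd: c−11=r, b−1=a, m−10=c, v−11=k, f−1=e, d−10=t.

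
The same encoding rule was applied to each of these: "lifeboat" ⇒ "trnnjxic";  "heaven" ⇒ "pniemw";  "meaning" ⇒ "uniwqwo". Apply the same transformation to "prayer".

Shifts by position in lifeboat: pos 0: l→t (+8), pos 1: i→r (+9), pos 2: f→n (+8), pos 3: e→n (+9) — repeating every 2. The shifts repeat in a cycle of length 2: positions 0,1,… shift by +8, +9, then the pattern repeats.
For prayer: p+8=x, r+9=a, a+8=i, y+9=h, e+8=m, r+9=a.

xaihma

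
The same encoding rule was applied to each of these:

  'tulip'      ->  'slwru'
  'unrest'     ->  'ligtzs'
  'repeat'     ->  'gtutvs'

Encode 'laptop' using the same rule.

wvusbu

t(19)→s(18) and u(20)→l(11) fit y≡19x+21 (mod 26); the inverse of 19 mod 26 is 11. Treating letters as 0–25, the rule is x ↦ 19x + 21 (mod 26).
On laptop: l(11)→19·11+21≡22=w; a(0)→19·0+21≡21=v; p(15)→19·15+21≡20=u; t(19)→19·19+21≡18=s; o(14)→19·14+21≡1=b; p(15)→19·15+21≡20=u (all mod 26).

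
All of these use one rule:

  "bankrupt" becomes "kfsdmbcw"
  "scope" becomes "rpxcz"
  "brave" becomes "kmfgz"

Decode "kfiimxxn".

Treating letters as 0–25, the rule is x ↦ 5x + 5 (mod 26).
Reversing it on kfiimxxn: k(10)→21·(10−5)≡1=b; f(5)→21·(5−5)≡0=a; i(8)→21·(8−5)≡11=l; i(8)→21·(8−5)≡11=l; m(12)→21·(12−5)≡17=r; x(23)→21·(23−5)≡14=o; x(23)→21·(23−5)≡14=o; n(13)→21·(13−5)≡12=m (all mod 26).

ballroom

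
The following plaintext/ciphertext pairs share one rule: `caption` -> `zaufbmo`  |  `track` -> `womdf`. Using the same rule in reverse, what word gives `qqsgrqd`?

refugee

The output letters match the input read backwards, each shifted +12: caption reversed is noitpac. Two steps: reverse the string, then apply a Caesar shift of +12.
Undoing it on qqsgrqd: shift back: q−12=e, q−12=e, s−12=g, g−12=u, r−12=f, q−12=e, d−12=r → eegufer; then reverse → refugee.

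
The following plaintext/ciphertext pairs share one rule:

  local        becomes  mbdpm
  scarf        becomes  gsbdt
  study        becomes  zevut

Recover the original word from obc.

The word is reversed, then every letter is shifted forward by 1.
Decoding obc: shift back: o−1=n, b−1=a, c−1=b → nab; then reverse → ban.

ban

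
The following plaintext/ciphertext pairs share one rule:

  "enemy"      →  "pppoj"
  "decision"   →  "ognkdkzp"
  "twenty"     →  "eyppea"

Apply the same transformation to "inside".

Shifts by position in enemy: pos 0: e→p (+11), pos 1: n→p (+2), pos 2: e→p (+11), pos 3: m→o (+2) — repeating every 2. A repeating key of period 2 is used — shifts +11, +2 over and over.
For inside: i+11=t, n+2=p, s+11=d, i+2=k, d+11=o, e+2=g.

tpdkog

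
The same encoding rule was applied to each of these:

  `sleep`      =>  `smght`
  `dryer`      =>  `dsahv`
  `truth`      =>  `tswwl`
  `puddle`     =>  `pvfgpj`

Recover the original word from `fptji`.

forge

Letter i (0-indexed) is shifted by i+0, so successive shifts are 0, 1, 2, ….
Decoding fptji: f−0=f, p−1=o, t−2=r, j−3=g, i−4=e.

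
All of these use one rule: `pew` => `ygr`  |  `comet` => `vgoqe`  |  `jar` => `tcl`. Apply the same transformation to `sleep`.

The output letters match the input read backwards, each shifted +2: pew reversed is wep. The word is reversed, then every letter is shifted forward by 2.
For sleep: reverse → peels; then shift: p+2=r, e+2=g, e+2=g, l+2=n, s+2=u.

rggnu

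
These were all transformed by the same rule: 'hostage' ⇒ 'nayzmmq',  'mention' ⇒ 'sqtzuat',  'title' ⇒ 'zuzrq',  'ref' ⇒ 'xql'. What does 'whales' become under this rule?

cnmrqy

The shift depends on letter class: consonant h→n is +6, but vowel o→a is +12. The rule splits by letter class: vowels +12, consonants +6.
On whales: w(cons)+6=c, h(cons)+6=n, a(vowel)+12=m, l(cons)+6=r, e(vowel)+12=q, s(cons)+6=y.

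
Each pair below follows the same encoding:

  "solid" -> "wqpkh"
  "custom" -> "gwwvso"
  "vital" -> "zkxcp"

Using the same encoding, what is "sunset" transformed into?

wwruiv

Shifts by position in solid: pos 0: s→w (+4), pos 1: o→q (+2), pos 2: l→p (+4), pos 3: i→k (+2) — repeating every 2. A repeating key of period 2 is used — shifts +4, +2 over and over.
Applying it to sunset: s+4=w, u+2=w, n+4=r, s+2=u, e+4=i, t+2=v.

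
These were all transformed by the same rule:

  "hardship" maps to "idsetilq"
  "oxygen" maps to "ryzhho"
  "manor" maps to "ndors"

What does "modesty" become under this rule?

Two shifts are in play — +3 for a/e/i/o/u, +1 for every other letter.
For modesty: m(cons)+1=n, o(vowel)+3=r, d(cons)+1=e, e(vowel)+3=h, s(cons)+1=t, t(cons)+1=u, y(cons)+1=z.

nrehtuz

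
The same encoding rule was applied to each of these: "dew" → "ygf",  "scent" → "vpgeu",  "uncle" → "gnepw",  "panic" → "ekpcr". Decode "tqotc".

The output letters match the input read backwards, each shifted +2: dew reversed is wed. The word is reversed, then every letter is shifted forward by 2.
Reversing it on tqotc: shift back: t−2=r, q−2=o, o−2=m, t−2=r, c−2=a → romra; then reverse → armor.

armor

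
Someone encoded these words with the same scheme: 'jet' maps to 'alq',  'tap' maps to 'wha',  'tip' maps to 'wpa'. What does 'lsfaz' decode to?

The output letters match the input read backwards, each shifted +7: jet reversed is tej. Read the word backwards and shift each letter +7.
Reversing it on lsfaz: shift back: l−7=e, s−7=l, f−7=y, a−7=t, z−7=s → elyts; then reverse → style.

style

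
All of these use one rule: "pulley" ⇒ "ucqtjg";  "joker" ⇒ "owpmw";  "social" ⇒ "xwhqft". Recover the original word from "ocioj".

Shifts by position in pulley: pos 0: p→u (+5), pos 1: u→c (+8), pos 2: l→q (+5), pos 3: l→t (+8) — repeating every 2. A repeating key of period 2 is used — shifts +5, +8 over and over.
Decoding ocioj: o−5=j, c−8=u, i−5=d, o−8=g, j−5=e.

judge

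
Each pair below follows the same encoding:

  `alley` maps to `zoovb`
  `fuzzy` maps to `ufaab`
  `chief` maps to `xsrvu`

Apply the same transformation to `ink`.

Each letter is replaced by its mirror in the alphabet: a↔z, b↔y, c↔x, and so on (the Atbash cipher).
On ink: i↔r, n↔m, k↔p.

rmp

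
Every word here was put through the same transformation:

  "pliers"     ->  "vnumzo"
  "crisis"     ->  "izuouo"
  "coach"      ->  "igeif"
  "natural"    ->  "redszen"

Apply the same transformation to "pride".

vzuxm

p(15)→v(21) and l(11)→n(13) fit y≡15x+4 (mod 26); the inverse of 15 mod 26 is 7. Treating letters as 0–25, the rule is x ↦ 15x + 4 (mod 26).
On pride: p(15)→15·15+4≡21=v; r(17)→15·17+4≡25=z; i(8)→15·8+4≡20=u; d(3)→15·3+4≡23=x; e(4)→15·4+4≡12=m (all mod 26).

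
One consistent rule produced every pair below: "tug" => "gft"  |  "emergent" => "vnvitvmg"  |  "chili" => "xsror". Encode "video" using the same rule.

Letters are reflected about the middle of the alphabet (position → 25−position): Atbash.
Applying it to video: v↔e, i↔r, d↔w, e↔v, o↔l.

erwvl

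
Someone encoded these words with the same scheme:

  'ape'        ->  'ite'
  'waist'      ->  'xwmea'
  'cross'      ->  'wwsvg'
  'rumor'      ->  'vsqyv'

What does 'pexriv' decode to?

Read the word backwards and shift each letter +4.
Decoding pexriv: shift back: p−4=l, e−4=a, x−4=t, r−4=n, i−4=e, v−4=r → latner; then reverse → rental.

rental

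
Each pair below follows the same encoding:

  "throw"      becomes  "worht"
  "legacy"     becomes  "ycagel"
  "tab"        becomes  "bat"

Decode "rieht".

their

It's just the letters in reverse order.
Reversing it on rieht: then reverse → their.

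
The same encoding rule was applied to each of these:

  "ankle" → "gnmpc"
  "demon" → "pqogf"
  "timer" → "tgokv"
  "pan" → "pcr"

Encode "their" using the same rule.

The output letters match the input read backwards, each shifted +2: ankle reversed is elkna. The word is reversed, then every letter is shifted forward by 2.
On their: reverse → rieht; then shift: r+2=t, i+2=k, e+2=g, h+2=j, t+2=v.

tkgjv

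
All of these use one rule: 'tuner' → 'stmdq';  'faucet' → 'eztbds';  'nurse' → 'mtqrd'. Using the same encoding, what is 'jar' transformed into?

Compare letters: t→s is +25, u→t is +25, n→m is +25 — a constant shift. Each letter is shifted forward by 25 in the alphabet (a Caesar shift of +25).
For jar: j+25=i, a+25=z, r+25=q.

izq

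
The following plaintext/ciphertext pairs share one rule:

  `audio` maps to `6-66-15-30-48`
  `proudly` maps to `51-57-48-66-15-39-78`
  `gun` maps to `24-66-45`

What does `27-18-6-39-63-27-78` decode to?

healthy

a(#1)→6 and u(#21)→66: differences scale by 3, so n = 3·pos + 3. Each letter becomes 3×(its alphabet position, a=1..z=26) + 3.
Undoing it on 27-18-6-39-63-27-78: 27→(27−3)÷3=8=h, 18→(18−3)÷3=5=e, 6→(6−3)÷3=1=a, 39→(39−3)÷3=12=l, 63→(63−3)÷3=20=t, 27→(27−3)÷3=8=h, 78→(78−3)÷3=25=y.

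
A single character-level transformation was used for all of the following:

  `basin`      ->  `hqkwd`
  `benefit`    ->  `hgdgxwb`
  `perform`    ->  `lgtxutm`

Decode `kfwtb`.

shirt

b(1)→h(7) and a(0)→q(16) fit y≡17x+16 (mod 26); the inverse of 17 mod 26 is 23. This is an affine cipher: with a=0,…,z=25, each position x becomes (17x+16) mod 26.
Decoding kfwtb: k(10)→23·(10−16)≡18=s; f(5)→23·(5−16)≡7=h; w(22)→23·(22−16)≡8=i; t(19)→23·(19−16)≡17=r; b(1)→23·(1−16)≡19=t (all mod 26).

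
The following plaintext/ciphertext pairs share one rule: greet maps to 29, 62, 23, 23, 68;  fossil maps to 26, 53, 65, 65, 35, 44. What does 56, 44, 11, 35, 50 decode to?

Each letter becomes 3×(its alphabet position, a=1..z=26) + 8.
Undoing it on 56, 44, 11, 35, 50: 56→(56−8)÷3=16=p, 44→(44−8)÷3=12=l, 11→(11−8)÷3=1=a, 35→(35−8)÷3=9=i, 50→(50−8)÷3=14=n.

plain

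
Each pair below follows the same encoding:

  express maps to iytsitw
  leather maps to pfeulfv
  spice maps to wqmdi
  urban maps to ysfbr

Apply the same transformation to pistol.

A repeating key of period 2 is used — shifts +4, +1 over and over.
Applying it to pistol: p+4=t, i+1=j, s+4=w, t+1=u, o+4=s, l+1=m.

tjwusm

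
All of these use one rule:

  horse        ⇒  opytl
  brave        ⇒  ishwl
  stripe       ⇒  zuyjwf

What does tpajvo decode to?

Shifts by position in horse: pos 0: h→o (+7), pos 1: o→p (+1), pos 2: r→y (+7), pos 3: s→t (+1) — repeating every 2. A repeating key of period 2 is used — shifts +7, +1 over and over.
Undoing it on tpajvo: t−7=m, p−1=o, a−7=t, j−1=i, v−7=o, o−1=n.

motion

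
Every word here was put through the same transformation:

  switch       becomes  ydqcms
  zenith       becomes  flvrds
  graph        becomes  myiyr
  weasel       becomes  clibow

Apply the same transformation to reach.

xlilr

In switch: s→y is +6, w→d is +7, i→q is +8, t→c is +9 — the shift increases by 1 each position. The shift increases by 1 at each position, starting from +6: 6, 7, 8, ….
On reach: r+6=x, e+7=l, a+8=i, c+9=l, h+10=r.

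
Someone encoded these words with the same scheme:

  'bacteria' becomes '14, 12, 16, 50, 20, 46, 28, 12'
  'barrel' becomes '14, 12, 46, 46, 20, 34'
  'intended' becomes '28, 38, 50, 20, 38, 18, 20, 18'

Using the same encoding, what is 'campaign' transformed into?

With a=1..z=26, the number is 2·pos + 10.
On campaign: c=3→16, a=1→12, m=13→36, p=16→42, a=1→12, i=9→28, g=7→24, n=14→38.

16, 12, 36, 42, 12, 28, 24, 38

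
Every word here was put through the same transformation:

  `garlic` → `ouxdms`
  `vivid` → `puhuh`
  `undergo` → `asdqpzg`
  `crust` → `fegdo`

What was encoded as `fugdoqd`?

The output letters match the input read backwards, each shifted +12: garlic reversed is cilrag. Read the word backwards and shift each letter +12.
Undoing it on fugdoqd: shift back: f−12=t, u−12=i, g−12=u, d−12=r, o−12=c, q−12=e, d−12=r → tiurcer; then reverse → recruit.

recruit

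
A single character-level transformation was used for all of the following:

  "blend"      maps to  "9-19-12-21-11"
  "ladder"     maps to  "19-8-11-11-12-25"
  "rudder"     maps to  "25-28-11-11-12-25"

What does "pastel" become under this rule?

b is letter #2 and maps to 9: an offset of 7. Each letter is replaced by its alphabet position (a=1..z=26) + 7.
On pastel: p=16→23, a=1→8, s=19→26, t=20→27, e=5→12, l=12→19.

23-8-26-27-12-19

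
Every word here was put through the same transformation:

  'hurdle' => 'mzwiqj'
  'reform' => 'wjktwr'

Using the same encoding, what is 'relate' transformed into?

wjqfyj

This is a Caesar cipher with shift 5.
Applying it to relate: r+5=w, e+5=j, l+5=q, a+5=f, t+5=y, e+5=j.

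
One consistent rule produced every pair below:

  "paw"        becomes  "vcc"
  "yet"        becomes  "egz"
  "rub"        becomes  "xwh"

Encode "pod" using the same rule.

Two shifts are in play — +2 for a/e/i/o/u, +6 for every other letter.
On pod: p(cons)+6=v, o(vowel)+2=q, d(cons)+6=j.

vqj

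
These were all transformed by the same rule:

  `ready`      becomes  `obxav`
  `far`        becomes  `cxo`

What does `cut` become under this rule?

It's a constant shift of +23 (ROT23).
For cut: c+23=z, u+23=r, t+23=q.

zrq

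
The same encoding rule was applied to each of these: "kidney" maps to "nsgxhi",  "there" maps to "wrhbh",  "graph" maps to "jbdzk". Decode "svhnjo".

pledge

Shifts by position in kidney: pos 0: k→n (+3), pos 1: i→s (+10), pos 2: d→g (+3), pos 3: n→x (+10) — repeating every 2. The shifts repeat in a cycle of length 2: positions 0,1,… shift by +3, +10, then the pattern repeats.
Decoding svhnjo: s−3=p, v−10=l, h−3=e, n−10=d, j−3=g, o−10=e.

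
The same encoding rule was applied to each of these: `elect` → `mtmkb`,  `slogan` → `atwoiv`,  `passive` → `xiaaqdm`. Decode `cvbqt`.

until

It's a constant shift of +8 (ROT8).
Reversing it on cvbqt: c−8=u, v−8=n, b−8=t, q−8=i, t−8=l.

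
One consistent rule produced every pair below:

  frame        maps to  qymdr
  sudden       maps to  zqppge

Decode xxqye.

smell

The output letters match the input read backwards, each shifted +12: frame reversed is emarf. Read the word backwards and shift each letter +12.
Reversing it on xxqye: shift back: x−12=l, x−12=l, q−12=e, y−12=m, e−12=s → llems; then reverse → smell.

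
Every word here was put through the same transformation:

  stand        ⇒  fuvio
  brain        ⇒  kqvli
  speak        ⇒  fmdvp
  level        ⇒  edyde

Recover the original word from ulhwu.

s(18)→f(5) and t(19)→u(20) fit y≡15x+21 (mod 26); the inverse of 15 mod 26 is 7. Each letter's alphabet position (a=0..z=25) is mapped through 15·x+21 mod 26 — an affine cipher.
Decoding ulhwu: u(20)→7·(20−21)≡19=t; l(11)→7·(11−21)≡8=i; h(7)→7·(7−21)≡6=g; w(22)→7·(22−21)≡7=h; u(20)→7·(20−21)≡19=t (all mod 26).

tight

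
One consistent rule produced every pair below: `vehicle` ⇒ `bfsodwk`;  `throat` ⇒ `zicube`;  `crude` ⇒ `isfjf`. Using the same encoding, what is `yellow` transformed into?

efwrph

Shifts by position in vehicle: pos 0: v→b (+6), pos 1: e→f (+1), pos 2: h→s (+11), pos 3: i→o (+6), pos 4: c→d (+1), pos 5: l→w (+11) — repeating every 3. The shifts repeat in a cycle of length 3: positions 0,1,… shift by +6, +1, +11, then the pattern repeats.
For yellow: y+6=e, e+1=f, l+11=w, l+6=r, o+1=p, w+11=h.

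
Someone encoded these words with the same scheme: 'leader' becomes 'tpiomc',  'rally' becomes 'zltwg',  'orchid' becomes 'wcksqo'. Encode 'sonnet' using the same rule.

azvyme

Shifts by position in leader: pos 0: l→t (+8), pos 1: e→p (+11), pos 2: a→i (+8), pos 3: d→o (+11) — repeating every 2. The shifts repeat in a cycle of length 2: positions 0,1,… shift by +8, +11, then the pattern repeats.
For sonnet: s+8=a, o+11=z, n+8=v, n+11=y, e+8=m, t+11=e.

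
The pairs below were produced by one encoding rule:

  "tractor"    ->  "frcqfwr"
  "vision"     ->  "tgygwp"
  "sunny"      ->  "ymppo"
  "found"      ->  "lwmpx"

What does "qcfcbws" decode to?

Each letter's alphabet position (a=0..z=25) is mapped through 7·x+2 mod 26 — an affine cipher.
Undoing it on qcfcbws: q(16)→15·(16−2)≡2=c; c(2)→15·(2−2)≡0=a; f(5)→15·(5−2)≡19=t; c(2)→15·(2−2)≡0=a; b(1)→15·(1−2)≡11=l; w(22)→15·(22−2)≡14=o; s(18)→15·(18−2)≡6=g (all mod 26).

catalog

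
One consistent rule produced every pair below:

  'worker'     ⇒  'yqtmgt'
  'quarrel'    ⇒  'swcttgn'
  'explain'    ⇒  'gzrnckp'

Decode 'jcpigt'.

hanger

Compare letters: w→y is +2, o→q is +2, r→t is +2 — a constant shift. Each letter is shifted forward by 2 in the alphabet (a Caesar shift of +2).
Decoding jcpigt: j−2=h, c−2=a, p−2=n, i−2=g, g−2=e, t−2=r.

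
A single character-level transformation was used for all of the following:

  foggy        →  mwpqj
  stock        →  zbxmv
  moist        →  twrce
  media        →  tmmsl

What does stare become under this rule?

In foggy: f→m is +7, o→w is +8, g→p is +9, g→q is +10 — the shift increases by 1 each position. The shift increases by 1 at each position, starting from +7: 7, 8, 9, ….
For stare: s+7=z, t+8=b, a+9=j, r+10=b, e+11=p.

zbjbp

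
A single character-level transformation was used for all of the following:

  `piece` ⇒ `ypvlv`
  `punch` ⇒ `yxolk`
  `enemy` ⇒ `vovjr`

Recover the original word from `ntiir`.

sorry

This is an affine cipher: with a=0,…,z=25, each position x becomes (5x+1) mod 26.
Undoing it on ntiir: n(13)→21·(13−1)≡18=s; t(19)→21·(19−1)≡14=o; i(8)→21·(8−1)≡17=r; i(8)→21·(8−1)≡17=r; r(17)→21·(17−1)≡24=y (all mod 26).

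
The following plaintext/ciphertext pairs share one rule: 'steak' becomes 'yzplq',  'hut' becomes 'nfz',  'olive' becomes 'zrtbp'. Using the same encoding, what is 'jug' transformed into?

pfm

The shift depends on letter class: consonant s→y is +6, but vowel e→p is +11. Two shifts are in play — +11 for a/e/i/o/u, +6 for every other letter.
For jug: j(cons)+6=p, u(vowel)+11=f, g(cons)+6=m.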